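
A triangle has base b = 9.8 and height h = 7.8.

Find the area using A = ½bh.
A = ½·b·h = ½·9.8·7.8 = ½·76.44 = 38.22

Area = 38.22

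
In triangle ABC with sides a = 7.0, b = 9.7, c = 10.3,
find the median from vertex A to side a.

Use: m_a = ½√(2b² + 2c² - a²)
m_a = ½√(2·9.7² + 2·10.3² − 7.0²) = ½√(2·94.09 + 2·106.09 − 49) = ½√(188.18 + 212.18 − 49) = ½√351.36
√351.36 ≈ 18.7446, so m_a ≈ 9.3723

m_a = 9.372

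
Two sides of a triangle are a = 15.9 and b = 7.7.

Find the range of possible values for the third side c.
Triangle inequality: |a − b| < c < a + b
|a − b| = |15.9 − 7.7| = 8.2
a + b = 15.9 + 7.7 = 23.6

8.2 < c < 23.6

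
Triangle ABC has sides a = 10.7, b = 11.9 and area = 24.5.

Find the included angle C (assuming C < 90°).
Area = ½·a·b·sin(C)  ⇒  sin(C) = 2·Area/(a·b) = 2·24.5/(10.7·11.9) = 49/127.33 ≈ 0.384827
C = arcsin(0.384827) ≈ 22.633° (taking the acute solution since C < 90°)

C = 22.63°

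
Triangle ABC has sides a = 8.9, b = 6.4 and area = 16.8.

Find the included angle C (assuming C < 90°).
Area = ½·a·b·sin(C)  ⇒  sin(C) = 2·Area/(a·b) = 2·16.8/(8.9·6.4) = 33.6/56.96 ≈ 0.589888
C = arcsin(0.589888) ≈ 36.149° (taking the acute solution since C < 90°)

C = 36.15°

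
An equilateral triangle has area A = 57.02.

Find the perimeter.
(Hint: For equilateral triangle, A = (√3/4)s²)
A = (√3/4)s²  ⇒  s² = 4A/√3 = 4·57.02/√3 = 228.08/1.73205 ≈ 131.682
s ≈ √131.682 ≈ 11.4753
Perimeter = 3s ≈ 3·11.4753 ≈ 34.4258

Perimeter = 34.43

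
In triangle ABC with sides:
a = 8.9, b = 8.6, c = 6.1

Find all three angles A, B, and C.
Law of cosines for each angle (a² = 79.21, b² = 73.96, c² = 37.21):
cos(A) = (b² + c² − a²)/(2bc) = (73.96 + 37.21 − 79.21)/(2·8.6·6.1) = 31.96/104.92 ≈ 0.304613  ⇒  A ≈ 72.2651°
cos(B) = (a² + c² − b²)/(2ac) = (79.21 + 37.21 − 73.96)/(2·8.9·6.1) = 42.46/108.58 ≈ 0.391048  ⇒  B ≈ 66.9803°
cos(C) = (a² + b² − c²)/(2ab) = (79.21 + 73.96 − 37.21)/(2·8.9·8.6) = 115.96/153.08 ≈ 0.757512  ⇒  C ≈ 40.7546°
Check: A + B + C ≈ 180°

A = 72.27°, B = 66.98°, C = 40.75°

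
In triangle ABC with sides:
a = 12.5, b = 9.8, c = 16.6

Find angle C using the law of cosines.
c² = a² + b² − 2ab·cos(C)  ⇒  cos(C) = (a² + b² − c²)/(2ab)
cos(C) = (12.5² + 9.8² − 16.6²)/(2·12.5·9.8) = (156.25 + 96.04 − 275.56)/245 = -23.27/245 ≈ -0.0949796
C = arccos(-0.0949796) ≈ 95.4501°

C = 95.45°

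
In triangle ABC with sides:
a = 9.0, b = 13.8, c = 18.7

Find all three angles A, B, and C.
Law of cosines for each angle (a² = 81, b² = 190.44, c² = 349.69):
cos(A) = (b² + c² − a²)/(2bc) = (190.44 + 349.69 − 81)/(2·13.8·18.7) = 459.13/516.12 ≈ 0.88958  ⇒  A ≈ 27.1795°
cos(B) = (a² + c² − b²)/(2ac) = (81 + 349.69 − 190.44)/(2·9.0·18.7) = 240.25/336.6 ≈ 0.713755  ⇒  B ≈ 44.4587°
cos(C) = (a² + b² − c²)/(2ab) = (81 + 190.44 − 349.69)/(2·9.0·13.8) = -78.25/248.4 ≈ -0.315016  ⇒  C ≈ 108.362°
Check: A + B + C ≈ 180°

A = 27.18°, B = 44.46°, C = 108.4°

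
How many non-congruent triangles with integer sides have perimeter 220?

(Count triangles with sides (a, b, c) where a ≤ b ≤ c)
Let a ≤ b ≤ c with a + b + c = 220. The only binding inequality is a + b > c, i.e. 220 − c > c, so c < 220/2; and c ≥ 220/3 since c is the largest side.
So 74 ≤ c ≤ 109. For each c, b runs from ⌈(220 − c)/2⌉ up to c (then a = 220 − b − c satisfies 1 ≤ a ≤ b automatically), giving c − ⌈(220 − c)/2⌉ + 1 choices.
Summing over c: 2 + 3 + 5 + 6 + … + 53 + 54  (36 terms, c = 74, …, 109) = 1008
Check (closed form: nearest integer to p²/48 for even p, (p+3)²/48 for odd p): 220²/48 = 48400/48 ≈ 1008.33 → 1008

1008 triangles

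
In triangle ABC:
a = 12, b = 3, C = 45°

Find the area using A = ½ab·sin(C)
A = ½·a·b·sin(C) = ½·12·3·sin(45°)
sin(45°) ≈ 0.707107
A ≈ ½·36·0.707107 = 18·0.707107 ≈ 12.7279

Area = 12.73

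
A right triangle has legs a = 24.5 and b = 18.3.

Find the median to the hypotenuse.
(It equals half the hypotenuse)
Hypotenuse c = √(a² + b²) = √(600.25 + 334.89) = √935.14 ≈ 30.5801
Median to hypotenuse = c/2 ≈ 30.5801/2 ≈ 15.29

Median = 15.29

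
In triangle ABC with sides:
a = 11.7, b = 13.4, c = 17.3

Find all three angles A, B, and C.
Law of cosines for each angle (a² = 136.89, b² = 179.56, c² = 299.29):
cos(A) = (b² + c² − a²)/(2bc) = (179.56 + 299.29 − 136.89)/(2·13.4·17.3) = 341.96/463.64 ≈ 0.737555  ⇒  A ≈ 42.4764°
cos(B) = (a² + c² − b²)/(2ac) = (136.89 + 299.29 − 179.56)/(2·11.7·17.3) = 256.62/404.82 ≈ 0.633911  ⇒  B ≈ 50.6607°
cos(C) = (a² + b² − c²)/(2ab) = (136.89 + 179.56 − 299.29)/(2·11.7·13.4) = 17.16/313.56 ≈ 0.0547264  ⇒  C ≈ 86.8628°
Check: A + B + C ≈ 180°

A = 42.48°, B = 50.66°, C = 86.86°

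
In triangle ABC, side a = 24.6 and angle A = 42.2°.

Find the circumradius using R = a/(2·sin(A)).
R = a/(2·sin(A)) = 24.6/(2·sin(42.2°))
sin(42.2°) ≈ 0.671721
R ≈ 24.6/(2·0.671721) = 24.6/1.34344 ≈ 18.3112

R = 18.31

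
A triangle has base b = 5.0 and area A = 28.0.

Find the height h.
A = ½·b·h  ⇒  h = 2A/b = 2·28.0/5.0 = 56/5.0 ≈ 11.2

h = 11.2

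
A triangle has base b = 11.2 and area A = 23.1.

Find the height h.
A = ½·b·h  ⇒  h = 2A/b = 2·23.1/11.2 = 46.2/11.2 ≈ 4.125

h = 4.125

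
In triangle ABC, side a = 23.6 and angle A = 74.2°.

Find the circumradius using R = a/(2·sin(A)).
R = a/(2·sin(A)) = 23.6/(2·sin(74.2°))
sin(74.2°) ≈ 0.962218
R ≈ 23.6/(2·0.962218) = 23.6/1.92444 ≈ 12.2633

R = 12.26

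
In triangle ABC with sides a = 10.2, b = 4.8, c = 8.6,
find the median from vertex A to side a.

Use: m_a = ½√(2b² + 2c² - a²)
m_a = ½√(2·4.8² + 2·8.6² − 10.2²) = ½√(2·23.04 + 2·73.96 − 104.04) = ½√(46.08 + 147.92 − 104.04) = ½√89.96
√89.96 ≈ 9.48472, so m_a ≈ 4.74236

m_a = 4.742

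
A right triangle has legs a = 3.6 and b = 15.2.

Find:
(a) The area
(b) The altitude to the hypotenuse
(a) The legs are perpendicular, so Area = ½·a·b = ½·3.6·15.2 = ½·54.72 = 27.36
(b) Hypotenuse c = √(a² + b²) = √(12.96 + 231.04) = √244 ≈ 15.6205
    Area = ½·c·h_c  ⇒  h_c = 2·Area/c = 54.72/15.6205 ≈ 3.50309

Area = 27.36, h_c = 3.503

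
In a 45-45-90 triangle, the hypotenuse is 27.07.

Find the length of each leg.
In a 45-45-90 triangle hypotenuse = leg·√2, so leg = hypotenuse/√2.
Leg = 27.07/√2 ≈ 27.07/1.41421 ≈ 19.1414

Each leg = 19.14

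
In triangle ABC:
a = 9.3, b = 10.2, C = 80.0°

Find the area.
Two sides and the included angle (SAS): A = ½·a·b·sin(C) = ½·9.3·10.2·sin(80.0°)
sin(80.0°) ≈ 0.984808
A ≈ ½·94.86·0.984808 = 47.43·0.984808 ≈ 46.7094

Area = 46.71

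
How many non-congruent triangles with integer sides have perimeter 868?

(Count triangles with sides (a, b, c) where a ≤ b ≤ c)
Let a ≤ b ≤ c with a + b + c = 868. The only binding inequality is a + b > c, i.e. 868 − c > c, so c < 868/2; and c ≥ 868/3 since c is the largest side.
So 290 ≤ c ≤ 433. For each c, b runs from ⌈(868 − c)/2⌉ up to c (then a = 868 − b − c satisfies 1 ≤ a ≤ b automatically), giving c − ⌈(868 − c)/2⌉ + 1 choices.
Summing over c: 2 + 3 + 5 + 6 + … + 215 + 216  (144 terms, c = 290, …, 433) = 15696
Check (closed form: nearest integer to p²/48 for even p, (p+3)²/48 for odd p): 868²/48 = 753424/48 ≈ 15696.33 → 15696

15696 triangles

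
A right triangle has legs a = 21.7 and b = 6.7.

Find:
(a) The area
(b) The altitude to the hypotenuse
(a) The legs are perpendicular, so Area = ½·a·b = ½·21.7·6.7 = ½·145.39 = 72.695
(b) Hypotenuse c = √(a² + b²) = √(470.89 + 44.89) = √515.78 ≈ 22.7108
    Area = ½·c·h_c  ⇒  h_c = 2·Area/c = 145.39/22.7108 ≈ 6.4018

Area = 72.695, h_c = 6.402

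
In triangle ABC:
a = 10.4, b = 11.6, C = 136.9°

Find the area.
Two sides and the included angle (SAS): A = ½·a·b·sin(C) = ½·10.4·11.6·sin(136.9°)
sin(136.9°) ≈ 0.683274
A ≈ ½·120.64·0.683274 = 60.32·0.683274 ≈ 41.2151

Area = 41.22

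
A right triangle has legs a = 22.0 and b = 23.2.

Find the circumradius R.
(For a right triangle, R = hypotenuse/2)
Hypotenuse c = √(a² + b²) = √(484 + 538.24) = √1022.24 ≈ 31.9725
R = c/2 ≈ 31.9725/2 ≈ 15.9862

R = 15.99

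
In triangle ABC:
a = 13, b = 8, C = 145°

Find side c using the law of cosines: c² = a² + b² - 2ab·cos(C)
c² = 13² + 8² − 2·13·8·cos(145°)
cos(145°) ≈ -0.819152
c² ≈ 169 + 64 − 208·(-0.819152) ≈ 233 + 170.384 ≈ 403.384
c ≈ √403.384 ≈ 20.0844

c = 20.08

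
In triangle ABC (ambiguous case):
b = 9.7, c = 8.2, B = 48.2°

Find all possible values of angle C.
b/sin(B) = c/sin(C)  ⇒  sin(C) = c·sin(B)/b = 8.2·sin(48.2°)/9.7
sin(48.2°) ≈ 0.745476
sin(C) ≈ 8.2·0.745476/9.7 ≈ 6.1129/9.7 ≈ 0.630196
Candidate 1: C₁ = arcsin(0.630196) ≈ 39.0646°  →  A = 180° − 48.2° − 39.0646° ≈ 92.7354° > 0, valid
Candidate 2: C₂ = 180° − C₁ ≈ 140.935°  →  A = 180° − 48.2° − 140.935° ≈ -9.1354° ≤ 0, not a valid triangle

C = 39.06° (one solution)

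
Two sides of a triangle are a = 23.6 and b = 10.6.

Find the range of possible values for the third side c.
Triangle inequality: |a − b| < c < a + b
|a − b| = |23.6 − 10.6| = 13
a + b = 23.6 + 10.6 = 34.2

13 < c < 34.2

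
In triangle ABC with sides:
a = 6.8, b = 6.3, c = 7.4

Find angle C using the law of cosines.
c² = a² + b² − 2ab·cos(C)  ⇒  cos(C) = (a² + b² − c²)/(2ab)
cos(C) = (6.8² + 6.3² − 7.4²)/(2·6.8·6.3) = (46.24 + 39.69 − 54.76)/85.68 = 31.17/85.68 ≈ 0.363796
C = arccos(0.363796) ≈ 68.6665°

C = 68.67°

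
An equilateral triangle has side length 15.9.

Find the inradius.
r = Area/s with s the semi-perimeter.
Area = (√3/4)·15.9² = (√3/4)·252.81 ≈ 0.433013·252.81 ≈ 109.47
s = 3·15.9/2 = 23.85
r ≈ 109.47/23.85 ≈ 4.58993
(Equivalently r = side/(2√3) = 15.9/3.4641 ≈ 4.58993.)

r = 4.59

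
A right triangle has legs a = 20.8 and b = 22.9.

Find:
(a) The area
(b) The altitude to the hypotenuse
(a) The legs are perpendicular, so Area = ½·a·b = ½·20.8·22.9 = ½·476.32 = 238.16
(b) Hypotenuse c = √(a² + b²) = √(432.64 + 524.41) = √957.05 ≈ 30.9362
    Area = ½·c·h_c  ⇒  h_c = 2·Area/c = 476.32/30.9362 ≈ 15.3968

Area = 238.16, h_c = 15.4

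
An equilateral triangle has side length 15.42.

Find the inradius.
r = Area/s with s the semi-perimeter.
Area = (√3/4)·15.42² = (√3/4)·237.7764 ≈ 0.433013·237.7764 ≈ 102.96
s = 3·15.42/2 = 23.13
r ≈ 102.96/23.13 ≈ 4.45137
(Equivalently r = side/(2√3) = 15.42/3.4641 ≈ 4.45137.)

r = 4.451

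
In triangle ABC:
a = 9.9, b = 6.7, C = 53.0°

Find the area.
Two sides and the included angle (SAS): A = ½·a·b·sin(C) = ½·9.9·6.7·sin(53.0°)
sin(53.0°) ≈ 0.798636
A ≈ ½·66.33·0.798636 = 33.165·0.798636 ≈ 26.4867

Area = 26.49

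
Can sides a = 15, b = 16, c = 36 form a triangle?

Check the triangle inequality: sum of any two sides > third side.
a + b vs c: 15 + 16 = 31 ≤ 36  ✗
a + c vs b: 15 + 36 = 51 > 16  ✓
b + c vs a: 16 + 36 = 52 > 15  ✓

No: 15 + 16 = 31 is not > 36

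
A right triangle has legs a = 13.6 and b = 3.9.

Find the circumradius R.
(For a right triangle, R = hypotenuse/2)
Hypotenuse c = √(a² + b²) = √(184.96 + 15.21) = √200.17 ≈ 14.1481
R = c/2 ≈ 14.1481/2 ≈ 7.07407

R = 7.074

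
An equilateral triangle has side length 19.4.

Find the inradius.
r = Area/s with s the semi-perimeter.
Area = (√3/4)·19.4² = (√3/4)·376.36 ≈ 0.433013·376.36 ≈ 162.969
s = 3·19.4/2 = 29.1
r ≈ 162.969/29.1 ≈ 5.6003
(Equivalently r = side/(2√3) = 19.4/3.4641 ≈ 5.6003.)

r = 5.6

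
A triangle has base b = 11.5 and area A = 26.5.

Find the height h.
A = ½·b·h  ⇒  h = 2A/b = 2·26.5/11.5 = 53/11.5 ≈ 4.6087

h = 4.609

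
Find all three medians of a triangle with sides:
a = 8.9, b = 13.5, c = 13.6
Median formula: m_a = ½√(2b² + 2c² − a²) (and cyclically). a² = 79.21, b² = 182.25, c² = 184.96.
m_a = ½√(2·182.25 + 2·184.96 − 79.21) = ½√655.21 ≈ ½·25.5971 ≈ 12.7985
m_b = ½√(2·79.21 + 2·184.96 − 182.25) = ½√346.09 ≈ ½·18.6035 ≈ 9.30175
m_c = ½√(2·79.21 + 2·182.25 − 184.96) = ½√337.96 ≈ ½·18.3837 ≈ 9.19184

m_a = 12.8, m_b = 9.302, m_c = 9.192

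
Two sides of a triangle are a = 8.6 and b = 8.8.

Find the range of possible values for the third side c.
Triangle inequality: |a − b| < c < a + b
|a − b| = |8.6 − 8.8| = 0.2
a + b = 8.6 + 8.8 = 17.4

0.2 < c < 17.4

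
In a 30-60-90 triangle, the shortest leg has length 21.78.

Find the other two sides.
In a 30-60-90 triangle the sides are in ratio 1 : √3 : 2 (short leg : long leg : hypotenuse).
Long leg = 21.78·√3 ≈ 21.78·1.73205 ≈ 37.7241
Hypotenuse = 2·21.78 = 43.56

Long leg = 21.78√3 = 37.72, Hypotenuse = 43.56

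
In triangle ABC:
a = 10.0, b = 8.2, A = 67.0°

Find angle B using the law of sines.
a/sin(A) = b/sin(B)  ⇒  sin(B) = b·sin(A)/a = 8.2·sin(67.0°)/10.0
sin(67.0°) ≈ 0.920505
sin(B) ≈ 8.2·0.920505/10.0 ≈ 7.54814/10.0 ≈ 0.754814
B = arcsin(0.754814) ≈ 49.0091°
(Since b ≤ a we need B ≤ A, so the obtuse alternative 180° − 49.0091° ≈ 130.991° is rejected.)

B = 49.01°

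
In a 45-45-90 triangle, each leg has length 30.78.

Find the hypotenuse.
In a 45-45-90 triangle the sides are in ratio 1 : 1 : √2, so hypotenuse = leg·√2.
Hypotenuse = 30.78·√2 ≈ 30.78·1.41421 ≈ 43.5295

Hypotenuse = 30.78√2 = 43.53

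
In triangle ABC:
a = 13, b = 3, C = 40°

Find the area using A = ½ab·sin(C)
A = ½·a·b·sin(C) = ½·13·3·sin(40°)
sin(40°) ≈ 0.642788
A ≈ ½·39·0.642788 = 19.5·0.642788 ≈ 12.5344

Area = 12.53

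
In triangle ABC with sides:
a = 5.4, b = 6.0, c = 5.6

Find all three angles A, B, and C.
Law of cosines for each angle (a² = 29.16, b² = 36, c² = 31.36):
cos(A) = (b² + c² − a²)/(2bc) = (36 + 31.36 − 29.16)/(2·6.0·5.6) = 38.2/67.2 ≈ 0.568452  ⇒  A ≈ 55.3576°
cos(B) = (a² + c² − b²)/(2ac) = (29.16 + 31.36 − 36)/(2·5.4·5.6) = 24.52/60.48 ≈ 0.405423  ⇒  B ≈ 66.0823°
cos(C) = (a² + b² − c²)/(2ab) = (29.16 + 36 − 31.36)/(2·5.4·6.0) = 33.8/64.8 ≈ 0.521605  ⇒  C ≈ 58.56°
Check: A + B + C ≈ 180°

A = 55.36°, B = 66.08°, C = 58.56°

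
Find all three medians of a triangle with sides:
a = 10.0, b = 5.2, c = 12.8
Median formula: m_a = ½√(2b² + 2c² − a²) (and cyclically). a² = 100, b² = 27.04, c² = 163.84.
m_a = ½√(2·27.04 + 2·163.84 − 100) = ½√281.76 ≈ ½·16.7857 ≈ 8.39285
m_b = ½√(2·100 + 2·163.84 − 27.04) = ½√500.64 ≈ ½·22.375 ≈ 11.1875
m_c = ½√(2·100 + 2·27.04 − 163.84) = ½√90.24 ≈ ½·9.49947 ≈ 4.74974

m_a = 8.393, m_b = 11.19, m_c = 4.75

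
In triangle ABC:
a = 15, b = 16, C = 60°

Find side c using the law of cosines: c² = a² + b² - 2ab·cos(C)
c² = 15² + 16² − 2·15·16·cos(60°)
cos(60°) ≈ 0.5
c² ≈ 225 + 256 − 480·(0.5) ≈ 481 − 240 ≈ 241
c ≈ √241 ≈ 15.5242

c = 15.52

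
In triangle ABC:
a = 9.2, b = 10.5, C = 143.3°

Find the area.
Two sides and the included angle (SAS): A = ½·a·b·sin(C) = ½·9.2·10.5·sin(143.3°)
sin(143.3°) ≈ 0.597625
A ≈ ½·96.6·0.597625 = 48.3·0.597625 ≈ 28.8653

Area = 28.87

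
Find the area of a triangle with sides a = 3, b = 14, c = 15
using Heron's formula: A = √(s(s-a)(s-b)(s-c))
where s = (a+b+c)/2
s = (3 + 14 + 15)/2 = 32/2 = 16
s − a = 13, s − b = 2, s − c = 1
s(s−a)(s−b)(s−c) = 16·13·2·1 = 416
Area = √416 ≈ 20.3961

s = 16.0, Area = 20.4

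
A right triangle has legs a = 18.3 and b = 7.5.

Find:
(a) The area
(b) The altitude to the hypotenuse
(a) The legs are perpendicular, so Area = ½·a·b = ½·18.3·7.5 = ½·137.25 = 68.625
(b) Hypotenuse c = √(a² + b²) = √(334.89 + 56.25) = √391.14 ≈ 19.7773
    Area = ½·c·h_c  ⇒  h_c = 2·Area/c = 137.25/19.7773 ≈ 6.93979

Area = 68.625, h_c = 6.94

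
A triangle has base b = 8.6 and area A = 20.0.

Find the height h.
A = ½·b·h  ⇒  h = 2A/b = 2·20.0/8.6 = 40/8.6 ≈ 4.65116

h = 4.651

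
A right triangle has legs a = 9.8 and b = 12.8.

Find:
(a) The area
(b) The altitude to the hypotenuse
(a) The legs are perpendicular, so Area = ½·a·b = ½·9.8·12.8 = ½·125.44 = 62.72
(b) Hypotenuse c = √(a² + b²) = √(96.04 + 163.84) = √259.88 ≈ 16.1208
    Area = ½·c·h_c  ⇒  h_c = 2·Area/c = 125.44/16.1208 ≈ 7.78125

Area = 62.72, h_c = 7.781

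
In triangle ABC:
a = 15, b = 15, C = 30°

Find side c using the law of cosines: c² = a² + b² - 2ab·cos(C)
c² = 15² + 15² − 2·15·15·cos(30°)
cos(30°) ≈ 0.866025
c² ≈ 225 + 225 − 450·(0.866025) ≈ 450 − 389.711 ≈ 60.2886
c ≈ √60.2886 ≈ 7.76457

c = 7.765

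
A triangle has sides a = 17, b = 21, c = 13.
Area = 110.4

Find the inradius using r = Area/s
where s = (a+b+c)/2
s = (17 + 21 + 13)/2 = 51/2 = 25.5
r = Area/s = 110.4/25.5 ≈ 4.32941

r = 4.329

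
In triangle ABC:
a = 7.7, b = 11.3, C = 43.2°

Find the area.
Two sides and the included angle (SAS): A = ½·a·b·sin(C) = ½·7.7·11.3·sin(43.2°)
sin(43.2°) ≈ 0.684547
A ≈ ½·87.01·0.684547 = 43.505·0.684547 ≈ 29.7812

Area = 29.78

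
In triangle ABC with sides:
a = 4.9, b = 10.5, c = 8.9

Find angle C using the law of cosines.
c² = a² + b² − 2ab·cos(C)  ⇒  cos(C) = (a² + b² − c²)/(2ab)
cos(C) = (4.9² + 10.5² − 8.9²)/(2·4.9·10.5) = (24.01 + 110.25 − 79.21)/102.9 = 55.05/102.9 ≈ 0.534985
C = arccos(0.534985) ≈ 57.6571°

C = 57.66°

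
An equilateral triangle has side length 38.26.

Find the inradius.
r = Area/s with s the semi-perimeter.
Area = (√3/4)·38.26² = (√3/4)·1463.8276 ≈ 0.433013·1463.8276 ≈ 633.856
s = 3·38.26/2 = 57.39
r ≈ 633.856/57.39 ≈ 11.0447
(Equivalently r = side/(2√3) = 38.26/3.4641 ≈ 11.0447.)

r = 11.04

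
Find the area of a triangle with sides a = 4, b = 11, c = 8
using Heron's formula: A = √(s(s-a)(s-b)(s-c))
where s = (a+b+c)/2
s = (4 + 11 + 8)/2 = 23/2 = 11.5
s − a = 7.5, s − b = 0.5, s − c = 3.5
s(s−a)(s−b)(s−c) = 11.5·7.5·0.5·3.5 = 150.9375
Area = √150.9375 ≈ 12.2857

s = 11.5, Area = 12.29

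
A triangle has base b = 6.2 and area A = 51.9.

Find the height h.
A = ½·b·h  ⇒  h = 2A/b = 2·51.9/6.2 = 103.8/6.2 ≈ 16.7419

h = 16.74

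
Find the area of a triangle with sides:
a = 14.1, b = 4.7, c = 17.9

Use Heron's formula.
s = (14.1 + 4.7 + 17.9)/2 = 36.7/2 = 18.35
s − a = 4.25, s − b = 13.65, s − c = 0.45
s(s−a)(s−b)(s−c) = 18.35·4.25·13.65·0.45 ≈ 479.038
Area = √479.038 ≈ 21.8869

Area = 21.89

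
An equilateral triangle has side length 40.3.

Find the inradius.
r = Area/s with s the semi-perimeter.
Area = (√3/4)·40.3² = (√3/4)·1624.09 ≈ 0.433013·1624.09 ≈ 703.252
s = 3·40.3/2 = 60.45
r ≈ 703.252/60.45 ≈ 11.6336
(Equivalently r = side/(2√3) = 40.3/3.4641 ≈ 11.6336.)

r = 11.63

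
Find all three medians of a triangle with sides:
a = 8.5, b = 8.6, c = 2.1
Median formula: m_a = ½√(2b² + 2c² − a²) (and cyclically). a² = 72.25, b² = 73.96, c² = 4.41.
m_a = ½√(2·73.96 + 2·4.41 − 72.25) = ½√84.49 ≈ ½·9.19184 ≈ 4.59592
m_b = ½√(2·72.25 + 2·4.41 − 73.96) = ½√79.36 ≈ ½·8.90842 ≈ 4.45421
m_c = ½√(2·72.25 + 2·73.96 − 4.41) = ½√288.01 ≈ ½·16.9709 ≈ 8.48543

m_a = 4.596, m_b = 4.454, m_c = 8.485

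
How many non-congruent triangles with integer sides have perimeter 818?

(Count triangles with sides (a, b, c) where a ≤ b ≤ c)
Let a ≤ b ≤ c with a + b + c = 818. The only binding inequality is a + b > c, i.e. 818 − c > c, so c < 818/2; and c ≥ 818/3 since c is the largest side.
So 273 ≤ c ≤ 408. For each c, b runs from ⌈(818 − c)/2⌉ up to c (then a = 818 − b − c satisfies 1 ≤ a ≤ b automatically), giving c − ⌈(818 − c)/2⌉ + 1 choices.
Summing over c: 1 + 3 + 4 + 6 + … + 202 + 204  (136 terms, c = 273, …, 408) = 13940
Check (closed form: nearest integer to p²/48 for even p, (p+3)²/48 for odd p): 818²/48 = 669124/48 ≈ 13940.08 → 13940

13940 triangles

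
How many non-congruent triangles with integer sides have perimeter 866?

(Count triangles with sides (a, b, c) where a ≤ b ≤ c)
Let a ≤ b ≤ c with a + b + c = 866. The only binding inequality is a + b > c, i.e. 866 − c > c, so c < 866/2; and c ≥ 866/3 since c is the largest side.
So 289 ≤ c ≤ 432. For each c, b runs from ⌈(866 − c)/2⌉ up to c (then a = 866 − b − c satisfies 1 ≤ a ≤ b automatically), giving c − ⌈(866 − c)/2⌉ + 1 choices.
Summing over c: 1 + 3 + 4 + 6 + … + 214 + 216  (144 terms, c = 289, …, 432) = 15624
Check (closed form: nearest integer to p²/48 for even p, (p+3)²/48 for odd p): 866²/48 = 749956/48 ≈ 15624.08 → 15624

15624 triangles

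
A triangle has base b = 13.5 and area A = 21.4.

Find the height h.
A = ½·b·h  ⇒  h = 2A/b = 2·21.4/13.5 = 42.8/13.5 ≈ 3.17037

h = 3.17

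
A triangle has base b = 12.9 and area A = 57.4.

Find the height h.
A = ½·b·h  ⇒  h = 2A/b = 2·57.4/12.9 = 114.8/12.9 ≈ 8.89922

h = 8.899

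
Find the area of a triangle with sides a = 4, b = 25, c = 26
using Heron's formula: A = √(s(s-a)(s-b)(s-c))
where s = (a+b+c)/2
s = (4 + 25 + 26)/2 = 55/2 = 27.5
s − a = 23.5, s − b = 2.5, s − c = 1.5
s(s−a)(s−b)(s−c) = 27.5·23.5·2.5·1.5 = 2423.4375
Area = √2423.4375 ≈ 49.2284

s = 27.5, Area = 49.23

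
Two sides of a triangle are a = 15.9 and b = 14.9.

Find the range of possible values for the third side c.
Triangle inequality: |a − b| < c < a + b
|a − b| = |15.9 − 14.9| = 1
a + b = 15.9 + 14.9 = 30.8

1 < c < 30.8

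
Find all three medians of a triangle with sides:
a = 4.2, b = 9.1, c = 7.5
Median formula: m_a = ½√(2b² + 2c² − a²) (and cyclically). a² = 17.64, b² = 82.81, c² = 56.25.
m_a = ½√(2·82.81 + 2·56.25 − 17.64) = ½√260.48 ≈ ½·16.1394 ≈ 8.0697
m_b = ½√(2·17.64 + 2·56.25 − 82.81) = ½√64.97 ≈ ½·8.0604 ≈ 4.0302
m_c = ½√(2·17.64 + 2·82.81 − 56.25) = ½√144.65 ≈ ½·12.0271 ≈ 6.01353

m_a = 8.07, m_b = 4.03, m_c = 6.014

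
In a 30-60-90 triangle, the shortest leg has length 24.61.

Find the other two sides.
In a 30-60-90 triangle the sides are in ratio 1 : √3 : 2 (short leg : long leg : hypotenuse).
Long leg = 24.61·√3 ≈ 24.61·1.73205 ≈ 42.6258
Hypotenuse = 2·24.61 = 49.22

Long leg = 24.61√3 = 42.63, Hypotenuse = 49.22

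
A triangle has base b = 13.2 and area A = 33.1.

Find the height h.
A = ½·b·h  ⇒  h = 2A/b = 2·33.1/13.2 = 66.2/13.2 ≈ 5.01515

h = 5.015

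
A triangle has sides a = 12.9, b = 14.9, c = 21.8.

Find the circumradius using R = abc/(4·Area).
First find the area with Heron's formula.
s = (12.9 + 14.9 + 21.8)/2 = 24.8
Area = √(s(s−a)(s−b)(s−c)) = √(24.8·11.9·9.9·3) ≈ √8765.06 ≈ 93.6219
abc = 12.9·14.9·21.8 = 4190.178
R = abc/(4·Area) ≈ 4190.178/(4·93.6219) = 4190.178/374.488 ≈ 11.1891

R = 11.19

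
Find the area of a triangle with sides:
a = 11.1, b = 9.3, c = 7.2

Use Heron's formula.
s = (11.1 + 9.3 + 7.2)/2 = 27.6/2 = 13.8
s − a = 2.7, s − b = 4.5, s − c = 6.6
s(s−a)(s−b)(s−c) = 13.8·2.7·4.5·6.6 ≈ 1106.62
Area = √1106.62 ≈ 33.2659

Area = 33.27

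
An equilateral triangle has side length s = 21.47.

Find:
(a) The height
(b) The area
(a) The height splits the triangle into two 30-60-90 halves: h = s·√3/2 = 21.47·1.73205/2 ≈ 37.1871/2 ≈ 18.5936
(b) Area = (√3/4)·s² = (√3/4)·21.47² = (√3/4)·460.9609 ≈ 0.433013·460.9609 ≈ 199.602

Height = 18.59, Area = 199.6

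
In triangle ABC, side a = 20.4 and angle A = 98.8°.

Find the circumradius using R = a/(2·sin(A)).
R = a/(2·sin(A)) = 20.4/(2·sin(98.8°))
sin(98.8°) ≈ 0.988228
R ≈ 20.4/(2·0.988228) = 20.4/1.97646 ≈ 10.3215

R = 10.32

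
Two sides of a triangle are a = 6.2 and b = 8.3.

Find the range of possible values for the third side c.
Triangle inequality: |a − b| < c < a + b
|a − b| = |6.2 − 8.3| = 2.1
a + b = 6.2 + 8.3 = 14.5

2.1 < c < 14.5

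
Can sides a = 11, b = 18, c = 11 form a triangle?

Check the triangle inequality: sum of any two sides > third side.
a + b vs c: 11 + 18 = 29 > 11  ✓
a + c vs b: 11 + 11 = 22 > 18  ✓
b + c vs a: 18 + 11 = 29 > 11  ✓

Yes, triangle inequality satisfied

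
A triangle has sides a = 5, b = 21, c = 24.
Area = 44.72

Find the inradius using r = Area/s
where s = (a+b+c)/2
s = (5 + 21 + 24)/2 = 50/2 = 25
r = Area/s = 44.72/25 ≈ 1.7888

r = 1.789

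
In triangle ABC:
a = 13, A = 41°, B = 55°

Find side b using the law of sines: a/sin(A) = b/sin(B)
a/sin(A) = b/sin(B)  ⇒  b = a·sin(B)/sin(A) = 13·sin(55°)/sin(41°)
sin(55°) ≈ 0.819152, sin(41°) ≈ 0.656059
b ≈ 13·0.819152/0.656059 ≈ 10.649/0.656059 ≈ 16.2317

b = 16.23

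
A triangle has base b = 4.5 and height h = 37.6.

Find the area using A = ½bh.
A = ½·b·h = ½·4.5·37.6 = ½·169.2 = 84.6

Area = 84.6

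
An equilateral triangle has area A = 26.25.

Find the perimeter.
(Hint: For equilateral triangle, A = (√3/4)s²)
A = (√3/4)s²  ⇒  s² = 4A/√3 = 4·26.25/√3 = 105/1.73205 ≈ 60.6218
s ≈ √60.6218 ≈ 7.786
Perimeter = 3s ≈ 3·7.786 ≈ 23.358

Perimeter = 23.36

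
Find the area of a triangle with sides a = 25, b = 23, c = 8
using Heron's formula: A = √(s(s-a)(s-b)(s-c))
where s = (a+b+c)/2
s = (25 + 23 + 8)/2 = 56/2 = 28
s − a = 3, s − b = 5, s − c = 20
s(s−a)(s−b)(s−c) = 28·3·5·20 = 8400
Area = √8400 ≈ 91.6515

s = 28.0, Area = 91.65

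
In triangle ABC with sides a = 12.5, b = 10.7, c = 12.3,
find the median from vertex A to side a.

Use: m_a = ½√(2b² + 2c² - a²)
m_a = ½√(2·10.7² + 2·12.3² − 12.5²) = ½√(2·114.49 + 2·151.29 − 156.25) = ½√(228.98 + 302.58 − 156.25) = ½√375.31
√375.31 ≈ 19.3729, so m_a ≈ 9.68646

m_a = 9.686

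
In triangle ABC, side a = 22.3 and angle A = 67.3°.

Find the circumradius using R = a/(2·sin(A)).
R = a/(2·sin(A)) = 22.3/(2·sin(67.3°))
sin(67.3°) ≈ 0.922538
R ≈ 22.3/(2·0.922538) = 22.3/1.84508 ≈ 12.0862

R = 12.09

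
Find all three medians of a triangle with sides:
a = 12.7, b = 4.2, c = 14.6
Median formula: m_a = ½√(2b² + 2c² − a²) (and cyclically). a² = 161.29, b² = 17.64, c² = 213.16.
m_a = ½√(2·17.64 + 2·213.16 − 161.29) = ½√300.31 ≈ ½·17.3295 ≈ 8.66473
m_b = ½√(2·161.29 + 2·213.16 − 17.64) = ½√731.26 ≈ ½·27.0418 ≈ 13.5209
m_c = ½√(2·161.29 + 2·17.64 − 213.16) = ½√144.7 ≈ ½·12.0291 ≈ 6.01457

m_a = 8.665, m_b = 13.52, m_c = 6.015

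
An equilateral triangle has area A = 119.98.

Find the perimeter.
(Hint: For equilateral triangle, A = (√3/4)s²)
A = (√3/4)s²  ⇒  s² = 4A/√3 = 4·119.98/√3 = 479.92/1.73205 ≈ 277.082
s ≈ √277.082 ≈ 16.6458
Perimeter = 3s ≈ 3·16.6458 ≈ 49.9373

Perimeter = 49.94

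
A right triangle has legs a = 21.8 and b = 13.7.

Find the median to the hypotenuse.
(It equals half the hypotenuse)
Hypotenuse c = √(a² + b²) = √(475.24 + 187.69) = √662.93 ≈ 25.7474
Median to hypotenuse = c/2 ≈ 25.7474/2 ≈ 12.8737

Median = 12.87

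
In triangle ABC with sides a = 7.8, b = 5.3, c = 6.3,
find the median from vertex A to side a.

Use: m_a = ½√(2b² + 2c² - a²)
m_a = ½√(2·5.3² + 2·6.3² − 7.8²) = ½√(2·28.09 + 2·39.69 − 60.84) = ½√(56.18 + 79.38 − 60.84) = ½√74.72
√74.72 ≈ 8.64407, so m_a ≈ 4.32204

m_a = 4.322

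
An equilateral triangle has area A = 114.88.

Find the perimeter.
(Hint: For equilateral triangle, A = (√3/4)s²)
A = (√3/4)s²  ⇒  s² = 4A/√3 = 4·114.88/√3 = 459.52/1.73205 ≈ 265.304
s ≈ √265.304 ≈ 16.2882
Perimeter = 3s ≈ 3·16.2882 ≈ 48.8645

Perimeter = 48.86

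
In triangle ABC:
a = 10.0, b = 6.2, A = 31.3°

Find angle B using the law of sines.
a/sin(A) = b/sin(B)  ⇒  sin(B) = b·sin(A)/a = 6.2·sin(31.3°)/10.0
sin(31.3°) ≈ 0.519519
sin(B) ≈ 6.2·0.519519/10.0 ≈ 3.22102/10.0 ≈ 0.322102
B = arcsin(0.322102) ≈ 18.7901°
(Since b ≤ a we need B ≤ A, so the obtuse alternative 180° − 18.7901° ≈ 161.21° is rejected.)

B = 18.79°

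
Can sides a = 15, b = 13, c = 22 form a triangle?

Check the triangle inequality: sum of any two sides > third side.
a + b vs c: 15 + 13 = 28 > 22  ✓
a + c vs b: 15 + 22 = 37 > 13  ✓
b + c vs a: 13 + 22 = 35 > 15  ✓

Yes, triangle inequality satisfied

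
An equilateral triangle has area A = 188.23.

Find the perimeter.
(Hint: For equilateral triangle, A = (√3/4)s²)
A = (√3/4)s²  ⇒  s² = 4A/√3 = 4·188.23/√3 = 752.92/1.73205 ≈ 434.699
s ≈ √434.699 ≈ 20.8494
Perimeter = 3s ≈ 3·20.8494 ≈ 62.5483

Perimeter = 62.55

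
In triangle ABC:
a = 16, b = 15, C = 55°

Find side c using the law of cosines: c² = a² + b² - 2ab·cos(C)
c² = 16² + 15² − 2·16·15·cos(55°)
cos(55°) ≈ 0.573576
c² ≈ 256 + 225 − 480·(0.573576) ≈ 481 − 275.317 ≈ 205.683
c ≈ √205.683 ≈ 14.3417

c = 14.34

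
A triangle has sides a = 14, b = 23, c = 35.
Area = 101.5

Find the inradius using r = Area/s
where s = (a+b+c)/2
s = (14 + 23 + 35)/2 = 72/2 = 36
r = Area/s = 101.5/36 ≈ 2.81944

r = 2.819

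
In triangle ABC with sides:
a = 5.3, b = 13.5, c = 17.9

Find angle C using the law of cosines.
c² = a² + b² − 2ab·cos(C)  ⇒  cos(C) = (a² + b² − c²)/(2ab)
cos(C) = (5.3² + 13.5² − 17.9²)/(2·5.3·13.5) = (28.09 + 182.25 − 320.41)/143.1 = -110.07/143.1 ≈ -0.769182
C = arccos(-0.769182) ≈ 140.281°

C = 140.3°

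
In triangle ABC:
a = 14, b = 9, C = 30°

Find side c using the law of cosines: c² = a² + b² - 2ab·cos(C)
c² = 14² + 9² − 2·14·9·cos(30°)
cos(30°) ≈ 0.866025
c² ≈ 196 + 81 − 252·(0.866025) ≈ 277 − 218.238 ≈ 58.7616
c ≈ √58.7616 ≈ 7.66561

c = 7.666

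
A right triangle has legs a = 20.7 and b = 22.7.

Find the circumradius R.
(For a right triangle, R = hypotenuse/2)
Hypotenuse c = √(a² + b²) = √(428.49 + 515.29) = √943.78 ≈ 30.721
R = c/2 ≈ 30.721/2 ≈ 15.3605

R = 15.36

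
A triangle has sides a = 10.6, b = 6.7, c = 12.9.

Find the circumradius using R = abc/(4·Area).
First find the area with Heron's formula.
s = (10.6 + 6.7 + 12.9)/2 = 15.1
Area = √(s(s−a)(s−b)(s−c)) = √(15.1·4.5·8.4·2.2) ≈ √1255.72 ≈ 35.4361
abc = 10.6·6.7·12.9 = 916.158
R = abc/(4·Area) ≈ 916.158/(4·35.4361) = 916.158/141.744 ≈ 6.46345

R = 6.463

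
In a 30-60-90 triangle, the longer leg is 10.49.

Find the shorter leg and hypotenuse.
In a 30-60-90 triangle the sides are in ratio 1 : √3 : 2, so short leg = long leg/√3 and hypotenuse = 2·(short leg).
Short leg = 10.49/√3 ≈ 10.49/1.73205 ≈ 6.0564
Hypotenuse = 2·6.0564 ≈ 12.1128

Short leg = 6.056, Hypotenuse = 12.11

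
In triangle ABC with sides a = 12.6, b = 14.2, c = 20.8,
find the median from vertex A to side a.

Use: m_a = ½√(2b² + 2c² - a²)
m_a = ½√(2·14.2² + 2·20.8² − 12.6²) = ½√(2·201.64 + 2·432.64 − 158.76) = ½√(403.28 + 865.28 − 158.76) = ½√1109.8
√1109.8 ≈ 33.3137, so m_a ≈ 16.6568

m_a = 16.66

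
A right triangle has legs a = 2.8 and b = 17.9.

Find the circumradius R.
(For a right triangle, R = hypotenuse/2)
Hypotenuse c = √(a² + b²) = √(7.84 + 320.41) = √328.25 ≈ 18.1177
R = c/2 ≈ 18.1177/2 ≈ 9.05884

R = 9.059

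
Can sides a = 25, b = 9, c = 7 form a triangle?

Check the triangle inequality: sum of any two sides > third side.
a + b vs c: 25 + 9 = 34 > 7  ✓
a + c vs b: 25 + 7 = 32 > 9  ✓
b + c vs a: 9 + 7 = 16 ≤ 25  ✗

No: 9 + 7 = 16 is not > 25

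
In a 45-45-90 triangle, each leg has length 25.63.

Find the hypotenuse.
In a 45-45-90 triangle the sides are in ratio 1 : 1 : √2, so hypotenuse = leg·√2.
Hypotenuse = 25.63·√2 ≈ 25.63·1.41421 ≈ 36.2463

Hypotenuse = 25.63√2 = 36.25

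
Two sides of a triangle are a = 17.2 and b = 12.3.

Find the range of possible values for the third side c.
Triangle inequality: |a − b| < c < a + b
|a − b| = |17.2 − 12.3| = 4.9
a + b = 17.2 + 12.3 = 29.5

4.9 < c < 29.5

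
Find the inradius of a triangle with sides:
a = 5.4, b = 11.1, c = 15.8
r = Area/s where s is the semi-perimeter.
s = (5.4 + 11.1 + 15.8)/2 = 32.3/2 = 16.15
Area = √(s(s−a)(s−b)(s−c)) = √(16.15·10.75·5.05·0.35) ≈ √306.86 ≈ 17.5174
r ≈ 17.5174/16.15 ≈ 1.08467

r = 1.085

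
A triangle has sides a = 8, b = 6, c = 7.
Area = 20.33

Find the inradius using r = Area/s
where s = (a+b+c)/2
s = (8 + 6 + 7)/2 = 21/2 = 10.5
r = Area/s = 20.33/10.5 ≈ 1.93619

r = 1.936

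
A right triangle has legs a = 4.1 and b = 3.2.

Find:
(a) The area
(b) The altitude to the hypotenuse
(a) The legs are perpendicular, so Area = ½·a·b = ½·4.1·3.2 = ½·13.12 = 6.56
(b) Hypotenuse c = √(a² + b²) = √(16.81 + 10.24) = √27.05 ≈ 5.20096
    Area = ½·c·h_c  ⇒  h_c = 2·Area/c = 13.12/5.20096 ≈ 2.52261

Area = 6.56, h_c = 2.523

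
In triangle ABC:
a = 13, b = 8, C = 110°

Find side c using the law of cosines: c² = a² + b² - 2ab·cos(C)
c² = 13² + 8² − 2·13·8·cos(110°)
cos(110°) ≈ -0.34202
c² ≈ 169 + 64 − 208·(-0.34202) ≈ 233 + 71.1402 ≈ 304.14
c ≈ √304.14 ≈ 17.4396

c = 17.44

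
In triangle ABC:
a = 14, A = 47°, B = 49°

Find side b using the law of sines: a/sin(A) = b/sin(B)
a/sin(A) = b/sin(B)  ⇒  b = a·sin(B)/sin(A) = 14·sin(49°)/sin(47°)
sin(49°) ≈ 0.75471, sin(47°) ≈ 0.731354
b ≈ 14·0.75471/0.731354 ≈ 10.5659/0.731354 ≈ 14.4471

b = 14.45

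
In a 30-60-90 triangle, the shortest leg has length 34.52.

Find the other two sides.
In a 30-60-90 triangle the sides are in ratio 1 : √3 : 2 (short leg : long leg : hypotenuse).
Long leg = 34.52·√3 ≈ 34.52·1.73205 ≈ 59.7904
Hypotenuse = 2·34.52 = 69.04

Long leg = 34.52√3 = 59.79, Hypotenuse = 69.04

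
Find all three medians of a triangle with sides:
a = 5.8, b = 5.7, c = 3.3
Median formula: m_a = ½√(2b² + 2c² − a²) (and cyclically). a² = 33.64, b² = 32.49, c² = 10.89.
m_a = ½√(2·32.49 + 2·10.89 − 33.64) = ½√53.12 ≈ ½·7.28835 ≈ 3.64417
m_b = ½√(2·33.64 + 2·10.89 − 32.49) = ½√56.57 ≈ ½·7.5213 ≈ 3.76065
m_c = ½√(2·33.64 + 2·32.49 − 10.89) = ½√121.37 ≈ ½·11.0168 ≈ 5.5084

m_a = 3.644, m_b = 3.761, m_c = 5.508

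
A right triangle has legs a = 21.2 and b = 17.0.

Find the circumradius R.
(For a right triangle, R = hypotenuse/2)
Hypotenuse c = √(a² + b²) = √(449.44 + 289) = √738.44 ≈ 27.1743
R = c/2 ≈ 27.1743/2 ≈ 13.5871

R = 13.59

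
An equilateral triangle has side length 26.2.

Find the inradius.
r = Area/s with s the semi-perimeter.
Area = (√3/4)·26.2² = (√3/4)·686.44 ≈ 0.433013·686.44 ≈ 297.237
s = 3·26.2/2 = 39.3
r ≈ 297.237/39.3 ≈ 7.56329
(Equivalently r = side/(2√3) = 26.2/3.4641 ≈ 7.56329.)

r = 7.563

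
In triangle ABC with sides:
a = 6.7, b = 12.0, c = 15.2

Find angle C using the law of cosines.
c² = a² + b² − 2ab·cos(C)  ⇒  cos(C) = (a² + b² − c²)/(2ab)
cos(C) = (6.7² + 12.0² − 15.2²)/(2·6.7·12.0) = (44.89 + 144 − 231.04)/160.8 = -42.15/160.8 ≈ -0.262127
C = arccos(-0.262127) ≈ 105.196°

C = 105.2°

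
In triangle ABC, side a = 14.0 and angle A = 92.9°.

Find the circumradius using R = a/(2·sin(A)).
R = a/(2·sin(A)) = 14.0/(2·sin(92.9°))
sin(92.9°) ≈ 0.998719
R ≈ 14.0/(2·0.998719) = 14.0/1.99744 ≈ 7.00898

R = 7.009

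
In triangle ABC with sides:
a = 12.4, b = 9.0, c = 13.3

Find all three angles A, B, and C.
Law of cosines for each angle (a² = 153.76, b² = 81, c² = 176.89):
cos(A) = (b² + c² − a²)/(2bc) = (81 + 176.89 − 153.76)/(2·9.0·13.3) = 104.13/239.4 ≈ 0.434962  ⇒  A ≈ 64.2171°
cos(B) = (a² + c² − b²)/(2ac) = (153.76 + 176.89 − 81)/(2·12.4·13.3) = 249.65/329.84 ≈ 0.756882  ⇒  B ≈ 40.8099°
cos(C) = (a² + b² − c²)/(2ab) = (153.76 + 81 − 176.89)/(2·12.4·9.0) = 57.87/223.2 ≈ 0.259274  ⇒  C ≈ 74.973°
Check: A + B + C ≈ 180°

A = 64.22°, B = 40.81°, C = 74.97°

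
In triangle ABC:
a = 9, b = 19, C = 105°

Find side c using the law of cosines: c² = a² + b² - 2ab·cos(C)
c² = 9² + 19² − 2·9·19·cos(105°)
cos(105°) ≈ -0.258819
c² ≈ 81 + 361 − 342·(-0.258819) ≈ 442 + 88.5161 ≈ 530.516
c ≈ √530.516 ≈ 23.0329

c = 23.03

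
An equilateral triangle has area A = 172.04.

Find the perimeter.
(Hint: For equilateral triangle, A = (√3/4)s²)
A = (√3/4)s²  ⇒  s² = 4A/√3 = 4·172.04/√3 = 688.16/1.73205 ≈ 397.309
s ≈ √397.309 ≈ 19.9326
Perimeter = 3s ≈ 3·19.9326 ≈ 59.7979

Perimeter = 59.8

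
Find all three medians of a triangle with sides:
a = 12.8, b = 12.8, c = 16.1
Median formula: m_a = ½√(2b² + 2c² − a²) (and cyclically). a² = 163.84, b² = 163.84, c² = 259.21.
m_a = ½√(2·163.84 + 2·259.21 − 163.84) = ½√682.26 ≈ ½·26.1201 ≈ 13.0601
m_b = ½√(2·163.84 + 2·259.21 − 163.84) = ½√682.26 ≈ ½·26.1201 ≈ 13.0601
m_c = ½√(2·163.84 + 2·163.84 − 259.21) = ½√396.15 ≈ ½·19.9035 ≈ 9.95176

m_a = 13.06, m_b = 13.06, m_c = 9.952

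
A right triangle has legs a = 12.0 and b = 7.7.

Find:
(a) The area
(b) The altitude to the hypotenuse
(a) The legs are perpendicular, so Area = ½·a·b = ½·12.0·7.7 = ½·92.4 = 46.2
(b) Hypotenuse c = √(a² + b²) = √(144 + 59.29) = √203.29 ≈ 14.258
    Area = ½·c·h_c  ⇒  h_c = 2·Area/c = 92.4/14.258 ≈ 6.48058

Area = 46.2, h_c = 6.481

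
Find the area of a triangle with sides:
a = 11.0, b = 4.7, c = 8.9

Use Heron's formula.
s = (11.0 + 4.7 + 8.9)/2 = 24.6/2 = 12.3
s − a = 1.3, s − b = 7.6, s − c = 3.4
s(s−a)(s−b)(s−c) = 12.3·1.3·7.6·3.4 ≈ 413.182
Area = √413.182 ≈ 20.3269

Area = 20.33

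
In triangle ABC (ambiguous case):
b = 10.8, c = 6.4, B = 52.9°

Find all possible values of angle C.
b/sin(B) = c/sin(C)  ⇒  sin(C) = c·sin(B)/b = 6.4·sin(52.9°)/10.8
sin(52.9°) ≈ 0.797584
sin(C) ≈ 6.4·0.797584/10.8 ≈ 5.10454/10.8 ≈ 0.472642
Candidate 1: C₁ = arcsin(0.472642) ≈ 28.206°  →  A = 180° − 52.9° − 28.206° ≈ 98.894° > 0, valid
Candidate 2: C₂ = 180° − C₁ ≈ 151.794°  →  A = 180° − 52.9° − 151.794° ≈ -24.694° ≤ 0, not a valid triangle

C = 28.21° (one solution)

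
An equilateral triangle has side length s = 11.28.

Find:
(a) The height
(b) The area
(a) The height splits the triangle into two 30-60-90 halves: h = s·√3/2 = 11.28·1.73205/2 ≈ 19.5375/2 ≈ 9.76877
(b) Area = (√3/4)·s² = (√3/4)·11.28² = (√3/4)·127.2384 ≈ 0.433013·127.2384 ≈ 55.0958

Height = 9.769, Area = 55.1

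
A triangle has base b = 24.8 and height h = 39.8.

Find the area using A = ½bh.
A = ½·b·h = ½·24.8·39.8 = ½·987.04 = 493.52

Area = 493.52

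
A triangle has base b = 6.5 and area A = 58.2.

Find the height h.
A = ½·b·h  ⇒  h = 2A/b = 2·58.2/6.5 = 116.4/6.5 ≈ 17.9077

h = 17.91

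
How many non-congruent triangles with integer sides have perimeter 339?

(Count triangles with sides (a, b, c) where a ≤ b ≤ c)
Let a ≤ b ≤ c with a + b + c = 339. The only binding inequality is a + b > c, i.e. 339 − c > c, so c < 339/2; and c ≥ 339/3 since c is the largest side.
So 113 ≤ c ≤ 169. For each c, b runs from ⌈(339 − c)/2⌉ up to c (then a = 339 − b − c satisfies 1 ≤ a ≤ b automatically), giving c − ⌈(339 − c)/2⌉ + 1 choices.
Summing over c: 1 + 2 + 4 + 5 + … + 83 + 85  (57 terms, c = 113, …, 169) = 2437
Check (closed form: nearest integer to p²/48 for even p, (p+3)²/48 for odd p): (339+3)²/48 = 342²/48 = 116964/48 ≈ 2436.75 → 2437

2437 triangles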